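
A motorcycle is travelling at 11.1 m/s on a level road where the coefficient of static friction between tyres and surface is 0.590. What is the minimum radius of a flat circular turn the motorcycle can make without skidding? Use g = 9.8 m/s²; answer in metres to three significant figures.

21.3 m

At the limit, μ_s m g = m v²/r, so r_min = v²/(μ_s g) = (11.1)²/(0.590 × 9.8) = 123.2/5.782 = 21.31 m.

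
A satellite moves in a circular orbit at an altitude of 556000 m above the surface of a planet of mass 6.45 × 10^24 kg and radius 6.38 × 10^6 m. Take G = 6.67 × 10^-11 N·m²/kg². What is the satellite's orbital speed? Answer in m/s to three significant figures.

Orbital radius r = R + h = 6.38 × 10^6 + 556000 = 6.936 × 10^6 m.
Gravity supplies the centripetal force: G M m / r² = m v² / r, so v = √(GM/r).
v = √(6.67 × 10^-11 × 6.45 × 10^24 / 6.936 × 10^6) = √(6.203 × 10^7) = 7876 m/s.

7880 m/s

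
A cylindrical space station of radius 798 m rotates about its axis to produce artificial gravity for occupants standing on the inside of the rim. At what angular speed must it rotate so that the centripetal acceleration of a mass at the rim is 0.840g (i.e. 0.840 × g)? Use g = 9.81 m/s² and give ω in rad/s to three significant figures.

Centripetal acceleration a_c = ω²r. Setting ω²r = 0.840g:
ω = √(0.840g / r) = √(0.840 × 9.81 / 798) = √0.01033 = 0.1016 rad/s.

0.102 rad/s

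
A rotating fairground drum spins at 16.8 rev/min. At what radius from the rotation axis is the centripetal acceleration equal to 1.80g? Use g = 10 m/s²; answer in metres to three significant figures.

ω = 16.8 rev/min × 2π/60 = 1.759 rad/s.
a_c = ω²r = 1.80g ⇒ r = 1.80 × 10.0 / (1.759)² = 18.00/3.095 = 5.816 m.

5.82 m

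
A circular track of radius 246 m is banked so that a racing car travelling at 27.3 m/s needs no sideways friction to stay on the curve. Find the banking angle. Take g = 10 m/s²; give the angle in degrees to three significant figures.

With no friction, the horizontal component of the normal force provides the centripetal force: N sinθ = mv²/r, while N cosθ = mg vertically.
Dividing: tanθ = v²/(r g) = (27.3)²/(246 × 10.0) = 745.3/2460 = 0.3030.
θ = arctan(0.3030) = 16.85°.

16.9°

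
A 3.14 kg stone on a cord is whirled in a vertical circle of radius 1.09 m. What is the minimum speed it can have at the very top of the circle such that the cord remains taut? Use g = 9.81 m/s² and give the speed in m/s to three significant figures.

3.27 m/s

At the top, both weight mg and T point toward the centre: T + mg = mv²/r.
At minimum speed T → 0, so mg = mv_min²/r ⇒ v_min = √(g r) = √(9.81 × 1.09) = 3.270 m/s.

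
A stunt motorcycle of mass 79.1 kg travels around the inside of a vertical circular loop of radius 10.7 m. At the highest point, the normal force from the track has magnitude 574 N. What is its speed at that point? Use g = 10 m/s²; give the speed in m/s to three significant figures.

At the top, N + mg = mv²/r, so v = √(r(N/m + g)) = √(10.7 × (574/79.1 + 10.0)) = √(10.7 × 17.26) = √184.6 = 13.59 m/s.

13.6 m/s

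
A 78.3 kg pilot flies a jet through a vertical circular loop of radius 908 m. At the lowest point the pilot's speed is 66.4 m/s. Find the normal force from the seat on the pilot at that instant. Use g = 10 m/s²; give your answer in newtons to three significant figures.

1160 N

At the lowest point, N points up (toward the centre) and the weight mg points down (away from the centre), so the net inward force is N − mg = mv²/r.
N = m(v²/r + g) = 78.3 × ((66.4)²/908 + 10.0) = 78.3 × (4.856 + 10.0) = 78.3 × 14.86 = 1163 N.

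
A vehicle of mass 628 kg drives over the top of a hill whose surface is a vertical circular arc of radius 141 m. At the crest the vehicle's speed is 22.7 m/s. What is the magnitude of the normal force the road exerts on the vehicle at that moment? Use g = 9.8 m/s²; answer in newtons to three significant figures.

At the crest the centripetal acceleration points downward (toward the centre of the arc), so mg − N = mv²/r.
N = m(g − v²/r) = 628 × (9.8 − (22.7)²/141) = 628 × (9.8 − 3.655) = 628 × 6.145 = 3859 N.

3860 N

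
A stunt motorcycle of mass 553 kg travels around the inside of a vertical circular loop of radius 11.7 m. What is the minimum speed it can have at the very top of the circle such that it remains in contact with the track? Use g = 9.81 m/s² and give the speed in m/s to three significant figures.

At the highest point the centre is directly below, so both the weight and N act inward: N + mg = mv²/r.
At minimum speed N → 0, so mg = mv_min²/r ⇒ v_min = √(g r) = √(9.81 × 11.7) = 10.71 m/s.

10.7 m/s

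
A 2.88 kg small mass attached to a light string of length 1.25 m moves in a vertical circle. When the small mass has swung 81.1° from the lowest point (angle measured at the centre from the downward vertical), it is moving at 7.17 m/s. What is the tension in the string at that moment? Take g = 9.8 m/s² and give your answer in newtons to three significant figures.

123 N

Take the radial direction toward the centre of the circle as positive. The component of the weight along the string toward the centre is −mg cos φ (φ measured from the bottom), so Newton's second law along the string gives T − mg cos φ = m v²/r.
cos 81.1° = 0.1547, so T = m(v²/r + g cos φ) = 2.88 × ((7.17)²/1.25 + 9.8 × 0.1547) = 2.88 × (41.13 + (1.516)) = 2.88 × 42.64 = 122.8 N.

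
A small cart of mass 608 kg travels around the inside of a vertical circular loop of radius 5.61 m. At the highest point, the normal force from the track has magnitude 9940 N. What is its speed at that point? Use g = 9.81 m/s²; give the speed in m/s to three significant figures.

At the top, N + mg = mv²/r, so v = √(r(N/m + g)) = √(5.61 × (9940/608 + 9.81)) = √(5.61 × 26.16) = √146.8 = 12.11 m/s.

12.1 m/s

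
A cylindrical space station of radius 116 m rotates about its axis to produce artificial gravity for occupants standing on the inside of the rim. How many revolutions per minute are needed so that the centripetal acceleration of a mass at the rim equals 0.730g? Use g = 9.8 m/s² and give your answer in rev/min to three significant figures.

2.37 rev/min

Require ω²r = 0.730g, so ω = √(0.730 × 9.8/116) = 0.2483 rad/s.
In rev/min: ω × 60/(2π) = 0.2483 × 60/(2π) = 2.371 rev/min.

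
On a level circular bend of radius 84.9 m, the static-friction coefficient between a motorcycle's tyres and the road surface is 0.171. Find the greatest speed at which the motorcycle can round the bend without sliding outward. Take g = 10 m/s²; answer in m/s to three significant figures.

12.0 m/s

The only inward force on a level bend is static friction, so at the limit f_s = μ_s N = μ_s m g = m v²/r.
Mass cancels: v_max = √(μ_s g r) = √(0.171 × 10.0 × 84.9) = √145.2 = 12.05 m/s.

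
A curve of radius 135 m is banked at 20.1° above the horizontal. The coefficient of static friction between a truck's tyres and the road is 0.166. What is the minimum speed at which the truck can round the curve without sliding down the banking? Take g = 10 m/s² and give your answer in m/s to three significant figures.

At the minimum speed, friction acts up the slope at its limiting value f = μN. Radially (horizontal, toward centre): N sinθ − μN cosθ = mv²/r. Vertically: N cosθ + μN sinθ = mg.
Dividing: v² = r g (sinθ − μcosθ)/(cosθ + μsinθ).
sinθ − μcosθ = 0.3437 − 0.166×0.9391 = 0.1878; cosθ + μsinθ = 0.9391 + 0.166×0.3437 = 0.9961.
v² = 135 × 10.0 × 0.1878/0.9961 = 254.5 m²/s², so v = 15.95 m/s.

16.0 m/s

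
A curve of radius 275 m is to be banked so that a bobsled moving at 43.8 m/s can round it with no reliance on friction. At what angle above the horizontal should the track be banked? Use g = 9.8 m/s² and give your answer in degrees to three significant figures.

35.4°

With no friction, the horizontal component of the normal force provides the centripetal force: N sinθ = mv²/r, while N cosθ = mg vertically.
Dividing: tanθ = v²/(r g) = (43.8)²/(275 × 9.8) = 1918/2695 = 0.7119.
θ = arctan(0.7119) = 35.45°.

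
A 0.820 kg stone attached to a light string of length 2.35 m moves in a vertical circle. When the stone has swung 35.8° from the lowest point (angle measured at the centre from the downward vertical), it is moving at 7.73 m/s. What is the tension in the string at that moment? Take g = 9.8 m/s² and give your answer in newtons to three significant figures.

27.4 N

Take the radial direction toward the centre of the circle as positive. The component of the weight along the string toward the centre is −mg cos φ (φ measured from the bottom), so Newton's second law along the string gives T − mg cos φ = m v²/r.
cos 35.8° = 0.8111, so T = m(v²/r + g cos φ) = 0.820 × ((7.73)²/2.35 + 9.8 × 0.8111) = 0.820 × (25.43 + (7.948)) = 0.820 × 33.38 = 27.37 N.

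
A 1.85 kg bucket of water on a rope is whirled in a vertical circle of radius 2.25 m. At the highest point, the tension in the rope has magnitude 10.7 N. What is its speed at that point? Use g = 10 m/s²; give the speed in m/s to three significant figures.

At the top, T + mg = mv²/r, so v = √(r(T/m + g)) = √(2.25 × (10.7/1.85 + 10.0)) = √(2.25 × 15.78) = √35.51 = 5.959 m/s.

5.96 m/s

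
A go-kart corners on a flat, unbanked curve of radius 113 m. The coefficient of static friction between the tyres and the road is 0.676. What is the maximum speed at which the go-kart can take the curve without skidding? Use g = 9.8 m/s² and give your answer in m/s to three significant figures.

27.4 m/s

On a flat curve, static friction is the only horizontal force, so it must supply the full centripetal force: μ_s m g = m v²/r.
Mass cancels: v_max = √(μ_s g r) = √(0.676 × 9.8 × 113) = √748.6 = 27.36 m/s.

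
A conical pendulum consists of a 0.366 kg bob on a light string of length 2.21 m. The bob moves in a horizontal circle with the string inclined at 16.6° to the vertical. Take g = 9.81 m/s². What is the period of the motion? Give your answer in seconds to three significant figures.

2.92 s

r = L sinθ = 0.6314 m. From T sinθ = mω²r and T cosθ = mg: tanθ = ω²r/g, so ω² = g tanθ / r = g/(L cosθ).
ω = √(g/(L cosθ)) = √(9.81/(2.21 × 0.9583)) = √4.632 = 2.152 rad/s.
Period = 2π/ω = 2.919 s.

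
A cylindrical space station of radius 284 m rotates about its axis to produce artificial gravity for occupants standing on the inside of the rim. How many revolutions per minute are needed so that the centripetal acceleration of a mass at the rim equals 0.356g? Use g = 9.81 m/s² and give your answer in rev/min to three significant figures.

Require ω²r = 0.356g, so ω = √(0.356 × 9.81/284) = 0.1109 rad/s.
In rev/min: ω × 60/(2π) = 0.1109 × 60/(2π) = 1.059 rev/min.

1.06 rev/min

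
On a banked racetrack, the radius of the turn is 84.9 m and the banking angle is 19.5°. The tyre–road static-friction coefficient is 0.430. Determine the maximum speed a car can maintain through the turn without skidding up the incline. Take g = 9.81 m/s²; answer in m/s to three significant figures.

27.8 m/s

At the maximum speed, friction acts down the slope at its limiting value f = μN. Radially (horizontal, toward centre): N sinθ + μN cosθ = mv²/r. Vertically: N cosθ − μN sinθ = mg.
Dividing: v² = r g (sinθ + μcosθ)/(cosθ − μsinθ).
sinθ + μcosθ = 0.3338 + 0.430×0.9426 = 0.7391; cosθ − μsinθ = 0.9426 − 0.430×0.3338 = 0.7991.
v² = 84.9 × 9.81 × 0.7391/0.7991 = 770.4 m²/s², so v = 27.76 m/s.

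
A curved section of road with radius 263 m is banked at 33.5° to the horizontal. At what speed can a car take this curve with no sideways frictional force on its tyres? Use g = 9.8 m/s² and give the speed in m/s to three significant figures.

41.3 m/s

On a frictionless banked curve, N sinθ = mv²/r and N cosθ = mg, so tanθ = v²/(rg).
v = √(r g tanθ) = √(263 × 9.8 × tan 33.5°) = √(263 × 9.8 × 0.6619) = √1706 = 41.30 m/s.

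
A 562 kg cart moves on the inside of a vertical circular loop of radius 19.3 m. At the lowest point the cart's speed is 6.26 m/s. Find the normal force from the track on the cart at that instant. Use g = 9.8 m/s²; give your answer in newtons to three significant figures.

At the lowest point, N points up (toward the centre) and the weight mg points down (away from the centre), so the net inward force is N − mg = mv²/r.
N = m(v²/r + g) = 562 × ((6.26)²/19.3 + 9.8) = 562 × (2.030 + 9.8) = 562 × 11.83 = 6649 N.

6650 N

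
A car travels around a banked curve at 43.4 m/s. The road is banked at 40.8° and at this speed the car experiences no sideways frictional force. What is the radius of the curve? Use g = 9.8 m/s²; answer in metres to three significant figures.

223 m

Frictionless banking: tanθ = v²/(rg), so r = v²/(g tanθ).
r = (43.4)²/(9.8 × tan 40.8°) = 1884/(9.8 × 0.8632) = 1884/8.459 = 222.7 m.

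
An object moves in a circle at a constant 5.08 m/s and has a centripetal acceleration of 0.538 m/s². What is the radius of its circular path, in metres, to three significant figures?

48.0 m

a_c = v²/r ⇒ r = v²/a_c = (5.08)²/0.538 = 25.81/0.538 = 47.97 m.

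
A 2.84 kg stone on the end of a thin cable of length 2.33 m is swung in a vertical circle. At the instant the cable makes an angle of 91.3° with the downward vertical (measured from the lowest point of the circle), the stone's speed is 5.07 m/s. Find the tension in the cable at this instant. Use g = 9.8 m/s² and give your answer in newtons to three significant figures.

Take the radial direction toward the centre of the circle as positive. The component of the weight along the string toward the centre is −mg cos φ (φ measured from the bottom), so Newton's second law along the string gives T − mg cos φ = m v²/r.
cos 91.3° = -0.02269, so T = m(v²/r + g cos φ) = 2.84 × ((5.07)²/2.33 + 9.8 × -0.02269) = 2.84 × (11.03 + (-0.2223)) = 2.84 × 10.81 = 30.70 N.

30.7 N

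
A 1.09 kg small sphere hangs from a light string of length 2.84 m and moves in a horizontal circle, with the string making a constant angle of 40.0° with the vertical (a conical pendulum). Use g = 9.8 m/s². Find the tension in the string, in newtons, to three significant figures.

Vertically the bob has no acceleration, so T cosθ = mg.
T = mg/cosθ = 1.09 × 9.8 / cos 40.0° = 10.68/0.7660 = 13.94 N.

13.9 N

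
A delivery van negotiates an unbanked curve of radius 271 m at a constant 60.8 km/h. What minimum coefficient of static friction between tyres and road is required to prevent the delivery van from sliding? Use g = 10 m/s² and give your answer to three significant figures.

0.105

v = 60.8/3.6 = 16.89 m/s.
Friction provides the centripetal force: μ_s m g = m v²/r, so μ_s = v²/(g r) = (16.89)²/(10.0 × 271) = 285.2/2710 = 0.1053.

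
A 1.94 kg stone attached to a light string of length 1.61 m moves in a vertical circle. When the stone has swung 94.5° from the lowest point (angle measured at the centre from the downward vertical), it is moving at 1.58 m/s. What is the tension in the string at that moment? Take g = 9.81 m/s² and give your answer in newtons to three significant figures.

Take the radial direction toward the centre of the circle as positive. The component of the weight along the string toward the centre is −mg cos φ (φ measured from the bottom), so Newton's second law along the string gives T − mg cos φ = m v²/r.
cos 94.5° = -0.07846, so T = m(v²/r + g cos φ) = 1.94 × ((1.58)²/1.61 + 9.81 × -0.07846) = 1.94 × (1.551 + (-0.7697)) = 1.94 × 0.7809 = 1.515 N.

1.51 N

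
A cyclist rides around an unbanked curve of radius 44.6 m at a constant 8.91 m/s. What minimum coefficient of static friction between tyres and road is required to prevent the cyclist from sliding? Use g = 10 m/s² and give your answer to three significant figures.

Friction provides the centripetal force: μ_s m g = m v²/r, so μ_s = v²/(g r) = (8.910)²/(10.0 × 44.6) = 79.39/446.0 = 0.1780.

0.178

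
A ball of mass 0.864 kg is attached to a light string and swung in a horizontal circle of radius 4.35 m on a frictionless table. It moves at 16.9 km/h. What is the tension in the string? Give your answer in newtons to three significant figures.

v = 16.9 km/h = 16.9/3.6 = 4.694 m/s.
The tension is the only horizontal force, so it supplies the full centripetal force: T = m v²/r = 0.864 × (4.694)²/4.35 = 0.864 × 22.04/4.35 = 4.377 N.

4.38 N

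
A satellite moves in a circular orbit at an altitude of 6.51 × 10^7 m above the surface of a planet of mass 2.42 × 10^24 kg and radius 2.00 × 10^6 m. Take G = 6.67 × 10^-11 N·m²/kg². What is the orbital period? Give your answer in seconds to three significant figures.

r = R + h = 2.00 × 10^6 + 6.51 × 10^7 = 6.710 × 10^7 m. Gravity provides the centripetal force: G M m / r² = m v² / r ⇒ v = √(GM/r) = 1551 m/s.
T = 2πr/v = 2π × 6.710 × 10^7 / 1551 = 271800 s.

272000 s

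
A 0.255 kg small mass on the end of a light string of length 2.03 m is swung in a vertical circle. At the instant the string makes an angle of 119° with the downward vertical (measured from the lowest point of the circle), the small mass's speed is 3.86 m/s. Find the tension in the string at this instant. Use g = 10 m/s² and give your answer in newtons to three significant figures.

0.635 N

Take the radial direction toward the centre of the circle as positive. The component of the weight along the string toward the centre is −mg cos φ (φ measured from the bottom), so Newton's second law along the string gives T − mg cos φ = m v²/r.
cos 119° = -0.4848, so T = m(v²/r + g cos φ) = 0.255 × ((3.86)²/2.03 + 10.0 × -0.4848) = 0.255 × (7.340 + (-4.848)) = 0.255 × 2.492 = 0.6354 N.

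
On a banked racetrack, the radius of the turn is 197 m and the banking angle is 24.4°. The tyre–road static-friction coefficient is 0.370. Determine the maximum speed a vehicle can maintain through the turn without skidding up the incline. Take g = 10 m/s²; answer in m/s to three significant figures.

At the maximum speed, friction acts down the slope at its limiting value f = μN. Radially (horizontal, toward centre): N sinθ + μN cosθ = mv²/r. Vertically: N cosθ − μN sinθ = mg.
Dividing: v² = r g (sinθ + μcosθ)/(cosθ − μsinθ).
sinθ + μcosθ = 0.4131 + 0.370×0.9107 = 0.7501; cosθ − μsinθ = 0.9107 − 0.370×0.4131 = 0.7578.
v² = 197 × 10.0 × 0.7501/0.7578 = 1950 m²/s², so v = 44.16 m/s.

44.2 m/s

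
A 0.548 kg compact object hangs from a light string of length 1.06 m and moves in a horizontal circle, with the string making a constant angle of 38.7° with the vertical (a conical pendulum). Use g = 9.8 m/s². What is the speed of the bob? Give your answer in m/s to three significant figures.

The radius of the circle is r = L sinθ = 1.06 × sin 38.7° = 0.6628 m.
Horizontally T sinθ = mv²/r and vertically T cosθ = mg, so tanθ = v²/(rg).
v = √(r g tanθ) = √(0.6628 × 9.8 × 0.8012) = √5.203 = 2.281 m/s.

2.28 m/s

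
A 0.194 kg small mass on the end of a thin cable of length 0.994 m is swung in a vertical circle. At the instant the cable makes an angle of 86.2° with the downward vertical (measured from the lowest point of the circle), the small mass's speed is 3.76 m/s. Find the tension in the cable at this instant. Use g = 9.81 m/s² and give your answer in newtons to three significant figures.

2.89 N

Take the radial direction toward the centre of the circle as positive. The component of the weight along the string toward the centre is −mg cos φ (φ measured from the bottom), so Newton's second law along the string gives T − mg cos φ = m v²/r.
cos 86.2° = 0.06627, so T = m(v²/r + g cos φ) = 0.194 × ((3.76)²/0.994 + 9.81 × 0.06627) = 0.194 × (14.22 + (0.6501)) = 0.194 × 14.87 = 2.885 N.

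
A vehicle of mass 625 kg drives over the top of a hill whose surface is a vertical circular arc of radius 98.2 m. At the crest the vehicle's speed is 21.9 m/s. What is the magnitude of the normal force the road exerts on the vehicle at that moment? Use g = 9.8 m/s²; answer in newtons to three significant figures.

At the crest the centripetal acceleration points downward (toward the centre of the arc), so mg − N = mv²/r.
N = m(g − v²/r) = 625 × (9.8 − (21.9)²/98.2) = 625 × (9.8 − 4.884) = 625 × 4.916 = 3072 N.

3070 N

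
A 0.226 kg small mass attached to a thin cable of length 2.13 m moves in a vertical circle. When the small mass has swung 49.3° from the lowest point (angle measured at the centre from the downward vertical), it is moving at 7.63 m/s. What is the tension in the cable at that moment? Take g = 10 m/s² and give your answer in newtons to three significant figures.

7.65 N

Take the radial direction toward the centre of the circle as positive. The component of the weight along the string toward the centre is −mg cos φ (φ measured from the bottom), so Newton's second law along the string gives T − mg cos φ = m v²/r.
cos 49.3° = 0.6521, so T = m(v²/r + g cos φ) = 0.226 × ((7.63)²/2.13 + 10.0 × 0.6521) = 0.226 × (27.33 + (6.521)) = 0.226 × 33.85 = 7.651 N.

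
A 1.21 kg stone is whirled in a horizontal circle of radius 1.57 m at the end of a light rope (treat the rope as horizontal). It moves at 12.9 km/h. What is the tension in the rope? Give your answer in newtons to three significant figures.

9.90 N

v = 12.9 km/h = 12.9/3.6 = 3.583 m/s.
The tension is the only horizontal force, so it supplies the full centripetal force: T = m v²/r = 1.21 × (3.583)²/1.57 = 1.21 × 12.84/1.57 = 9.896 N.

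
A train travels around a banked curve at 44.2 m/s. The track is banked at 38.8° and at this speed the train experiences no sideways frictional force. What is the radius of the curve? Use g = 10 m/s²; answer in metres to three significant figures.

Frictionless banking: tanθ = v²/(rg), so r = v²/(g tanθ).
r = (44.2)²/(10.0 × tan 38.8°) = 1954/(10.0 × 0.8040) = 1954/8.040 = 243.0 m.

243 m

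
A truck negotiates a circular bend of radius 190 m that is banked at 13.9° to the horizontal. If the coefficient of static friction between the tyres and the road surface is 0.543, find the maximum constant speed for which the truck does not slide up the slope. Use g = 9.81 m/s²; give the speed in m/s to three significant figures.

At the maximum speed, friction acts down the slope at its limiting value f = μN. Radially (horizontal, toward centre): N sinθ + μN cosθ = mv²/r. Vertically: N cosθ − μN sinθ = mg.
Dividing: v² = r g (sinθ + μcosθ)/(cosθ − μsinθ).
sinθ + μcosθ = 0.2402 + 0.543×0.9707 = 0.7673; cosθ − μsinθ = 0.9707 − 0.543×0.2402 = 0.8403.
v² = 190 × 9.81 × 0.7673/0.8403 = 1702 m²/s², so v = 41.26 m/s.

41.3 m/s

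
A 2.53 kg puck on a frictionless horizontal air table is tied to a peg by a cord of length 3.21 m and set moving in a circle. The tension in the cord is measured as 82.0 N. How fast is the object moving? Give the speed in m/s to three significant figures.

T = m v²/r ⇒ v = √(T r / m) = √(82.0 × 3.21 / 2.53) = √104.0 = 10.20 m/s.

10.2 m/s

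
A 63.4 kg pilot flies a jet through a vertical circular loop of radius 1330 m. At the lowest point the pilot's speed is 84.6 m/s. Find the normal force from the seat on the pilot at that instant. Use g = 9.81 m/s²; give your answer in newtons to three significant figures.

At the lowest point, N points up (toward the centre) and the weight mg points down (away from the centre), so the net inward force is N − mg = mv²/r.
N = m(v²/r + g) = 63.4 × ((84.6)²/1330 + 9.81) = 63.4 × (5.381 + 9.81) = 63.4 × 15.19 = 963.1 N.

963 N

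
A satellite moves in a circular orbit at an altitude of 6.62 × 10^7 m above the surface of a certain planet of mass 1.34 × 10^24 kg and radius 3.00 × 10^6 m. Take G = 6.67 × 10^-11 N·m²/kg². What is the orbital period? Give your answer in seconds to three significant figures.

r = R + h = 3.00 × 10^6 + 6.62 × 10^7 = 6.920 × 10^7 m. Gravity provides the centripetal force: G M m / r² = m v² / r ⇒ v = √(GM/r) = 1136 m/s.
T = 2πr/v = 2π × 6.920 × 10^7 / 1136 = 382600 s.

383000 s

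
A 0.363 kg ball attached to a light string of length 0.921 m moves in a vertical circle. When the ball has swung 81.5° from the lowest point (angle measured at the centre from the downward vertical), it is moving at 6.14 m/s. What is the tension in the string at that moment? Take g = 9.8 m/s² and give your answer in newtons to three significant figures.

Take the radial direction toward the centre of the circle as positive. The component of the weight along the string toward the centre is −mg cos φ (φ measured from the bottom), so Newton's second law along the string gives T − mg cos φ = m v²/r.
cos 81.5° = 0.1478, so T = m(v²/r + g cos φ) = 0.363 × ((6.14)²/0.921 + 9.8 × 0.1478) = 0.363 × (40.93 + (1.449)) = 0.363 × 42.38 = 15.38 N.

15.4 N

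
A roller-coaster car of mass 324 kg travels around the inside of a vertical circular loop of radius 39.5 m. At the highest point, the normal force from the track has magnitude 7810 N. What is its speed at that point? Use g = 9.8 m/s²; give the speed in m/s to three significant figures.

36.6 m/s

At the top, N + mg = mv²/r, so v = √(r(N/m + g)) = √(39.5 × (7810/324 + 9.8)) = √(39.5 × 33.90) = √1339 = 36.60 m/s.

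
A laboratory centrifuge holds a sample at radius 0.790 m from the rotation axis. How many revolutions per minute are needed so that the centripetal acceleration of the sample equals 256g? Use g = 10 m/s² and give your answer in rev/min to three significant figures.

Require ω²r = 256g, so ω = √(256 × 10.0/0.790) = 56.93 rad/s.
In rev/min: ω × 60/(2π) = 56.93 × 60/(2π) = 543.6 rev/min.

544 rev/min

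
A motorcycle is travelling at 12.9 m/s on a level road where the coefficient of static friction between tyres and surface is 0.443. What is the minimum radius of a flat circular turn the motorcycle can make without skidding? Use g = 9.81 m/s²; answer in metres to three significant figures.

At the limit, μ_s m g = m v²/r, so r_min = v²/(μ_s g) = (12.9)²/(0.443 × 9.81) = 166.4/4.346 = 38.29 m.

38.3 m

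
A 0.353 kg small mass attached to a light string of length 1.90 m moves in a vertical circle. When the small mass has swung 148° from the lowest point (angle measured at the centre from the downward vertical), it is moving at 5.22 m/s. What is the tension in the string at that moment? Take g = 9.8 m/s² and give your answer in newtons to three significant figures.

Take the radial direction toward the centre of the circle as positive. The component of the weight along the string toward the centre is −mg cos φ (φ measured from the bottom), so Newton's second law along the string gives T − mg cos φ = m v²/r.
cos 148° = -0.8480, so T = m(v²/r + g cos φ) = 0.353 × ((5.22)²/1.90 + 9.8 × -0.8480) = 0.353 × (14.34 + (-8.311)) = 0.353 × 6.030 = 2.129 N.

2.13 N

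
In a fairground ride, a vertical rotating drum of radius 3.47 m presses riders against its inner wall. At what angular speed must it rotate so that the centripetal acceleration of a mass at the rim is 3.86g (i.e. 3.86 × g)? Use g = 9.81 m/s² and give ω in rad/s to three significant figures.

Centripetal acceleration a_c = ω²r. Setting ω²r = 3.86g:
ω = √(3.86g / r) = √(3.86 × 9.81 / 3.47) = √10.91 = 3.303 rad/s.

3.30 rad/s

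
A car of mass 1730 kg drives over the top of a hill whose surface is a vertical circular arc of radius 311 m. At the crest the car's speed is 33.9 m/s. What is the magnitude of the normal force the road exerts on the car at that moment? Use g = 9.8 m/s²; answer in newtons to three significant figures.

At the crest the centripetal acceleration points downward (toward the centre of the arc), so mg − N = mv²/r.
N = m(g − v²/r) = 1730 × (9.8 − (33.9)²/311) = 1730 × (9.8 − 3.695) = 1730 × 6.105 = 10560 N.

10600 N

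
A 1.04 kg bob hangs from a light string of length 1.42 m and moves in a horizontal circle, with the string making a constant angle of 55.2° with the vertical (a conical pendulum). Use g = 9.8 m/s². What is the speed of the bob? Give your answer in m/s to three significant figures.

The radius of the circle is r = L sinθ = 1.42 × sin 55.2° = 1.166 m.
Horizontally T sinθ = mv²/r and vertically T cosθ = mg, so tanθ = v²/(rg).
v = √(r g tanθ) = √(1.166 × 9.8 × 1.439) = √16.44 = 4.055 m/s.

4.05 m/s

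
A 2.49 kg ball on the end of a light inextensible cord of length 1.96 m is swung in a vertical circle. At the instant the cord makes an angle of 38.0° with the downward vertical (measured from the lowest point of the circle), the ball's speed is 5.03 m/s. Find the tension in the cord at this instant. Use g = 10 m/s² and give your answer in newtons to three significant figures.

Take the radial direction toward the centre of the circle as positive. The component of the weight along the string toward the centre is −mg cos φ (φ measured from the bottom), so Newton's second law along the string gives T − mg cos φ = m v²/r.
cos 38.0° = 0.7880, so T = m(v²/r + g cos φ) = 2.49 × ((5.03)²/1.96 + 10.0 × 0.7880) = 2.49 × (12.91 + (7.880)) = 2.49 × 20.79 = 51.76 N.

51.8 N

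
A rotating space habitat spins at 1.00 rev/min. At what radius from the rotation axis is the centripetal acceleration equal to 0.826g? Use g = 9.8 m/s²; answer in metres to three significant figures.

ω = 1.00 rev/min × 2π/60 = 0.1047 rad/s.
a_c = ω²r = 0.826g ⇒ r = 0.826 × 9.8 / (0.1047)² = 8.095/0.01097 = 738.2 m.

738 m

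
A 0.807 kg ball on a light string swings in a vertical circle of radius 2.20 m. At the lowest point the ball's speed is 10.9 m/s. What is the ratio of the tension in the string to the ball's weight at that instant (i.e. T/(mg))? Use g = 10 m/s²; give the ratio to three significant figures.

At the bottom, T − mg = mv²/r, so T = m(v²/r + g) and T/(mg) = v²/(rg) + 1 = (10.9)²/(2.20 × 10.0) + 1 = 5.400 + 1 = 6.400.

6.40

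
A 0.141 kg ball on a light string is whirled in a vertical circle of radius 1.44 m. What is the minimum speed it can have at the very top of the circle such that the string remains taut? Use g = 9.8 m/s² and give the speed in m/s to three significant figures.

3.76 m/s

At the highest point the centre is directly below, so both the weight and T act inward: T + mg = mv²/r.
At minimum speed T → 0, so mg = mv_min²/r ⇒ v_min = √(g r) = √(9.8 × 1.44) = 3.757 m/s.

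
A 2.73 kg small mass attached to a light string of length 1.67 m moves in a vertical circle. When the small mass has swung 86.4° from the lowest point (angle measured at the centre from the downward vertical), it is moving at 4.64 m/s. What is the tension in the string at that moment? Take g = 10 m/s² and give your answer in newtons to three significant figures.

36.9 N

Take the radial direction toward the centre of the circle as positive. The component of the weight along the string toward the centre is −mg cos φ (φ measured from the bottom), so Newton's second law along the string gives T − mg cos φ = m v²/r.
cos 86.4° = 0.06279, so T = m(v²/r + g cos φ) = 2.73 × ((4.64)²/1.67 + 10.0 × 0.06279) = 2.73 × (12.89 + (0.6279)) = 2.73 × 13.52 = 36.91 N.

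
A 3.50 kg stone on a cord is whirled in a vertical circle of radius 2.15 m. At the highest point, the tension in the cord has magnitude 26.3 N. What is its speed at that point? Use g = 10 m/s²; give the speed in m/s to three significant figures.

6.14 m/s

At the top, T + mg = mv²/r, so v = √(r(T/m + g)) = √(2.15 × (26.3/3.50 + 10.0)) = √(2.15 × 17.51) = √37.66 = 6.136 m/s.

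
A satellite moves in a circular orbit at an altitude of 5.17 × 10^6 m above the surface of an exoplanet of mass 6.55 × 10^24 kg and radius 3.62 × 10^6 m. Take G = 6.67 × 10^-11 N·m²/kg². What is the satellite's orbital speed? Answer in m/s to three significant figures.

Orbital radius r = R + h = 3.62 × 10^6 + 5.17 × 10^6 = 8.790 × 10^6 m.
Gravity supplies the centripetal force: G M m / r² = m v² / r, so v = √(GM/r).
v = √(6.67 × 10^-11 × 6.55 × 10^24 / 8.790 × 10^6) = √(4.970 × 10^7) = 7050 m/s.

7050 m/s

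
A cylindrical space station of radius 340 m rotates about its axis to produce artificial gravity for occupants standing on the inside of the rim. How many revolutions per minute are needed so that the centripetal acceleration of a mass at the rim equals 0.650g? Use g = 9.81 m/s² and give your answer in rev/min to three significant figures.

1.31 rev/min

Require ω²r = 0.650g, so ω = √(0.650 × 9.81/340) = 0.1369 rad/s.
In rev/min: ω × 60/(2π) = 0.1369 × 60/(2π) = 1.308 rev/min.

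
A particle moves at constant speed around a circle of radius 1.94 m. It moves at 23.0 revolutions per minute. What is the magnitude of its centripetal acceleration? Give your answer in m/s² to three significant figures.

11.3 m/s²

ω = 23.0 rev/min × 2π/60 = 2.409 rad/s, so v = ωr = 2.409 × 1.94 = 4.673 m/s.
a_c = v²/r = (4.673)²/1.94 = 21.83/1.94 = 11.25 m/s².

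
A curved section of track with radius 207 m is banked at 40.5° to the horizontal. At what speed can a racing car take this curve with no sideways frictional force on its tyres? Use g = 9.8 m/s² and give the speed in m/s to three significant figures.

On a frictionless banked curve, N sinθ = mv²/r and N cosθ = mg, so tanθ = v²/(rg).
v = √(r g tanθ) = √(207 × 9.8 × tan 40.5°) = √(207 × 9.8 × 0.8541) = √1733 = 41.62 m/s.

41.6 m/s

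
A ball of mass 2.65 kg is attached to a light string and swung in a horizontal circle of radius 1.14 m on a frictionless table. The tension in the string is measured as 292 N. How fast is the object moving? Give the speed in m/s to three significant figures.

11.2 m/s

T = m v²/r ⇒ v = √(T r / m) = √(292 × 1.14 / 2.65) = √125.6 = 11.21 m/s.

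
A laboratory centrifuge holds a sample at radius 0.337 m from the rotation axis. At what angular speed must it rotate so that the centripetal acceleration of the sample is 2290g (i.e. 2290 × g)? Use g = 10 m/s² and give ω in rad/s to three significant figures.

261 rad/s

Centripetal acceleration a_c = ω²r. Setting ω²r = 2290g:
ω = √(2290g / r) = √(2290 × 10.0 / 0.337) = √67950 = 260.7 rad/s.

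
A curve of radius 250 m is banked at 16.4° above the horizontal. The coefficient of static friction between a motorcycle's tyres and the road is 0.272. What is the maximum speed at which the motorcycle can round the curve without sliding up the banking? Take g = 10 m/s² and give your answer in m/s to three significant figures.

At the maximum speed, friction acts down the slope at its limiting value f = μN. Radially (horizontal, toward centre): N sinθ + μN cosθ = mv²/r. Vertically: N cosθ − μN sinθ = mg.
Dividing: v² = r g (sinθ + μcosθ)/(cosθ − μsinθ).
sinθ + μcosθ = 0.2823 + 0.272×0.9593 = 0.5433; cosθ − μsinθ = 0.9593 − 0.272×0.2823 = 0.8825.
v² = 250 × 10.0 × 0.5433/0.8825 = 1539 m²/s², so v = 39.23 m/s.

39.2 m/s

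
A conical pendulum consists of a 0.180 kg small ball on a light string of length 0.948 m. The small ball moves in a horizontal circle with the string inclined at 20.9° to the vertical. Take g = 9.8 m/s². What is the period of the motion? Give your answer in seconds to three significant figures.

r = L sinθ = 0.3382 m. From T sinθ = mω²r and T cosθ = mg: tanθ = ω²r/g, so ω² = g tanθ / r = g/(L cosθ).
ω = √(g/(L cosθ)) = √(9.8/(0.948 × 0.9342)) = √11.07 = 3.327 rad/s.
Period = 2π/ω = 1.889 s.

1.89 s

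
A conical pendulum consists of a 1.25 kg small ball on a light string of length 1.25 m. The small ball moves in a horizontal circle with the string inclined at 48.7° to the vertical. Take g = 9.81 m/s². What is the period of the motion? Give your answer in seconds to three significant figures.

1.82 s

r = L sinθ = 0.9391 m. From T sinθ = mω²r and T cosθ = mg: tanθ = ω²r/g, so ω² = g tanθ / r = g/(L cosθ).
ω = √(g/(L cosθ)) = √(9.81/(1.25 × 0.6600)) = √11.89 = 3.448 rad/s.
Period = 2π/ω = 1.822 s.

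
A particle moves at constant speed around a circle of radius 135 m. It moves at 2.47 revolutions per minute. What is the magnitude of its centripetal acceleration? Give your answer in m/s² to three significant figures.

ω = 2.47 rev/min × 2π/60 = 0.2587 rad/s, so v = ωr = 0.2587 × 135 = 34.92 m/s.
a_c = v²/r = (34.92)²/135 = 1219/135 = 9.032 m/s².

9.03 m/s²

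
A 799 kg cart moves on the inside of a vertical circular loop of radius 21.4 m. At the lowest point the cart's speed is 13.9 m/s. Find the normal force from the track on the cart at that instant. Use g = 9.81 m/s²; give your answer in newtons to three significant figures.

15100 N

At the lowest point, N points up (toward the centre) and the weight mg points down (away from the centre), so the net inward force is N − mg = mv²/r.
N = m(v²/r + g) = 799 × ((13.9)²/21.4 + 9.81) = 799 × (9.029 + 9.81) = 799 × 18.84 = 15050 N.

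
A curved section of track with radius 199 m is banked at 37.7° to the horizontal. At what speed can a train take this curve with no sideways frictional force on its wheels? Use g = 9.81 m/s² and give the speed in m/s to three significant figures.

On a frictionless banked curve, N sinθ = mv²/r and N cosθ = mg, so tanθ = v²/(rg).
v = √(r g tanθ) = √(199 × 9.81 × tan 37.7°) = √(199 × 9.81 × 0.7729) = √1509 = 38.84 m/s.

38.8 m/s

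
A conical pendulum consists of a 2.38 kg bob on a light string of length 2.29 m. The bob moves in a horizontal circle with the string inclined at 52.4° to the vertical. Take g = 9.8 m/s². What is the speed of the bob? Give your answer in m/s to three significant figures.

4.81 m/s

The radius of the circle is r = L sinθ = 2.29 × sin 52.4° = 1.814 m.
Horizontally T sinθ = mv²/r and vertically T cosθ = mg, so tanθ = v²/(rg).
v = √(r g tanθ) = √(1.814 × 9.8 × 1.299) = √23.09 = 4.805 m/s.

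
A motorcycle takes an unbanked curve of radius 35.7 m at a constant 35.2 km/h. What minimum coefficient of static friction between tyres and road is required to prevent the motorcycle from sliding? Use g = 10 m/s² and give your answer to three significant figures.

v = 35.2/3.6 = 9.778 m/s.
Friction provides the centripetal force: μ_s m g = m v²/r, so μ_s = v²/(g r) = (9.778)²/(10.0 × 35.7) = 95.60/357.0 = 0.2678.

0.268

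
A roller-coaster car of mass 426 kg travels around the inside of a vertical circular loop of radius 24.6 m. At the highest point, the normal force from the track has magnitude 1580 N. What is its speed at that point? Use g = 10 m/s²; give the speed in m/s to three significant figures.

At the top, N + mg = mv²/r, so v = √(r(N/m + g)) = √(24.6 × (1580/426 + 10.0)) = √(24.6 × 13.71) = √337.2 = 18.36 m/s.

18.4 m/s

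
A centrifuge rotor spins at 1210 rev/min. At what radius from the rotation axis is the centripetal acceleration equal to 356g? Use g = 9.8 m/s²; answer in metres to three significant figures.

ω = 1210 rev/min × 2π/60 = 126.7 rad/s.
a_c = ω²r = 356g ⇒ r = 356 × 9.8 / (126.7)² = 3489/16060 = 0.2173 m.

0.217 m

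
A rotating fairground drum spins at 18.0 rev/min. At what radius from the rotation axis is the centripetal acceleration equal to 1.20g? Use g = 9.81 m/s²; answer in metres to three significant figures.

ω = 18.0 rev/min × 2π/60 = 1.885 rad/s.
a_c = ω²r = 1.20g ⇒ r = 1.20 × 9.81 / (1.885)² = 11.77/3.553 = 3.313 m.

3.31 m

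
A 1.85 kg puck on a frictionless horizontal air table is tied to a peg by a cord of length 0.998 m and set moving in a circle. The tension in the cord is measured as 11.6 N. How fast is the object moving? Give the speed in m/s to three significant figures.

T = m v²/r ⇒ v = √(T r / m) = √(11.6 × 0.998 / 1.85) = √6.258 = 2.502 m/s.

2.50 m/s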